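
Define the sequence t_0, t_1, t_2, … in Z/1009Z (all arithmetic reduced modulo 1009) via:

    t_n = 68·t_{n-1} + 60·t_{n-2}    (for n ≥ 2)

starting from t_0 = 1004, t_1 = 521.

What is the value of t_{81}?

t_2 = 68·521 + 60·1004 = 822
t_3 = 68·822 + 60·521 = 382
t_4 = 68·382 + 60·822 = 630
t_5 = 68·630 + 60·382 = 175
t_6 = 68·175 + 60·630 = 259
t_7 = 68·259 + 60·175 = 869
t_8 = 68·869 + 60·259 = 975
t_9 = 68·975 + 60·869 = 387
t_10 = 68·387 + 60·975 = 60
t_11 = 68·60 + 60·387 = 57
t_12 = 68·57 + 60·60 = 413
t_13 = 68·413 + 60·57 = 225
t_14 = 68·225 + 60·413 = 729
t_15 = 68·729 + 60·225 = 514
t_16 = 68·514 + 60·729 = 999
t_17 = 68·999 + 60·514 = 899
t_18 = 68·899 + 60·999 = 1001
t_19 = 68·1001 + 60·899 = 928
t_20 = 68·928 + 60·1001 = 66
t_21 = 68·66 + 60·928 = 637
t_22 = 68·637 + 60·66 = 862
t_23 = 68·862 + 60·637 = 981
t_24 = 68·981 + 60·862 = 375
t_25 = 68·375 + 60·981 = 613
t_26 = 68·613 + 60·375 = 617
t_27 = 68·617 + 60·613 = 34
t_28 = 68·34 + 60·617 = 990
t_29 = 68·990 + 60·34 = 748
t_30 = 68·748 + 60·990 = 283
t_31 = 68·283 + 60·748 = 557
t_32 = 68·557 + 60·283 = 370
t_33 = 68·370 + 60·557 = 58
t_34 = 68·58 + 60·370 = 919
t_35 = 68·919 + 60·58 = 387
t_36 = 68·387 + 60·919 = 736
t_37 = 68·736 + 60·387 = 620
t_38 = 68·620 + 60·736 = 555
t_39 = 68·555 + 60·620 = 274
t_40 = 68·274 + 60·555 = 473
t_41 = 68·473 + 60·274 = 172
t_42 = 68·172 + 60·473 = 725
t_43 = 68·725 + 60·172 = 89
t_44 = 68·89 + 60·725 = 111
t_45 = 68·111 + 60·89 = 780
t_46 = 68·780 + 60·111 = 169
t_47 = 68·169 + 60·780 = 779
t_48 = 68·779 + 60·169 = 554
t_49 = 68·554 + 60·779 = 665
t_50 = 68·665 + 60·554 = 767
t_51 = 68·767 + 60·665 = 237
t_52 = 68·237 + 60·767 = 587
t_53 = 68·587 + 60·237 = 659
t_54 = 68·659 + 60·587 = 321
t_55 = 68·321 + 60·659 = 828
t_56 = 68·828 + 60·321 = 898
t_57 = 68·898 + 60·828 = 763
t_58 = 68·763 + 60·898 = 828
t_59 = 68·828 + 60·763 = 175
t_60 = 68·175 + 60·828 = 31
t_61 = 68·31 + 60·175 = 500
t_62 = 68·500 + 60·31 = 545
t_63 = 68·545 + 60·500 = 466
t_64 = 68·466 + 60·545 = 821
t_65 = 68·821 + 60·466 = 41
t_66 = 68·41 + 60·821 = 589
t_67 = 68·589 + 60·41 = 134
t_68 = 68·134 + 60·589 = 56
t_69 = 68·56 + 60·134 = 749
t_70 = 68·749 + 60·56 = 815
t_71 = 68·815 + 60·749 = 469
t_72 = 68·469 + 60·815 = 72
t_73 = 68·72 + 60·469 = 748
t_74 = 68·748 + 60·72 = 698
t_75 = 68·698 + 60·748 = 525
t_76 = 68·525 + 60·698 = 896
t_77 = 68·896 + 60·525 = 609
t_78 = 68·609 + 60·896 = 326
t_79 = 68·326 + 60·609 = 186
t_80 = 68·186 + 60·326 = 929
t_81 = 68·929 + 60·186 = 675

675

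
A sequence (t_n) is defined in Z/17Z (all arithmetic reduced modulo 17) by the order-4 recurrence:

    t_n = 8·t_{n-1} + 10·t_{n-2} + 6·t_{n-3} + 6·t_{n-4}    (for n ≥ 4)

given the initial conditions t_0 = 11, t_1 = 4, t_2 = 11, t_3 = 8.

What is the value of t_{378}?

t_4 = 8·8 + 10·11 + 6·4 + 6·11 = 9
t_5 = 8·9 + 10·8 + 6·11 + 6·4 = 4
t_6 = 8·4 + 10·9 + 6·8 + 6·11 = 15
t_7 = 8·15 + 10·4 + 6·9 + 6·8 = 7
t_8 = 8·7 + 10·15 + 6·4 + 6·9 = 12
t_9 = 8·12 + 10·7 + 6·15 + 6·4 = 8
Continuing the recurrence:
  t_10 = 10;  t_11 = 2;  t_12 = 15;  t_13 = 10;  t_14 = 13;  t_15 = 0
  t_16 = 8;  t_17 = 15;  t_18 = 6;  t_19 = 8;  t_20 = 7;  t_21 = 7
  t_22 = 6;  t_23 = 4;  t_24 = 6;  t_25 = 13;  t_26 = 3;  t_27 = 10
  t_28 = 3;  t_29 = 16;  t_30 = 15;  t_31 = 1;  t_32 = 0;  t_33 = 9
  t_34 = 15;  t_35 = 12;  t_36 = 11;  t_37 = 12;  t_38 = 11;  t_39 = 6
  t_40 = 7;  t_41 = 16;  t_42 = 11;  t_43 = 3;  t_44 = 0;  t_45 = 5
  t_46 = 5;  t_47 = 6;  t_48 = 9;  t_49 = 5;  t_50 = 9;  t_51 = 8
  t_52 = 0;  t_53 = 11;  t_54 = 3;  t_55 = 12;  t_56 = 5;  t_57 = 6
  t_58 = 1;  t_59 = 0;  t_60 = 8;  t_61 = 4;  t_62 = 16;  t_63 = 12
  t_64 = 5;  t_65 = 8;  t_66 = 10;  t_67 = 7;  t_68 = 13;  t_69 = 10
  t_70 = 6;  t_71 = 13;  t_72 = 13;  t_73 = 7;  t_74 = 11;  t_75 = 8
  t_76 = 5;  t_77 = 7;  t_78 = 16;  t_79 = 4;  t_80 = 9;  t_81 = 12
  t_82 = 0;  t_83 = 11;  t_84 = 10;  t_85 = 7;  t_86 = 1;  t_87 = 0
  t_88 = 10;  t_89 = 9;  t_90 = 8;  t_91 = 10;  t_92 = 2;  t_93 = 14
  t_94 = 2;  t_95 = 7;  t_96 = 2;  t_97 = 12;  t_98 = 0;  t_99 = 4
  t_100 = 14;  t_101 = 3;  t_102 = 1;  t_103 = 10;  t_104 = 5;  t_105 = 11
  t_106 = 0;  t_107 = 13;  t_108 = 13;  t_109 = 11;  t_110 = 7;  t_111 = 16
  t_112 = 2;  t_113 = 12;  t_114 = 16;  t_115 = 16;  t_116 = 15;  t_117 = 6
  t_118 = 16;  t_119 = 0;  t_120 = 14;  t_121 = 6;  t_122 = 12;  t_123 = 2
  t_124 = 1;  t_125 = 0;  t_126 = 9;  t_127 = 5;  t_128 = 0;  t_129 = 2
  t_130 = 15;  t_131 = 0;  t_132 = 9;  t_133 = 4;  t_134 = 8;  t_135 = 5
  t_136 = 11;  t_137 = 6;  t_138 = 15;  t_139 = 4;  t_140 = 12;  t_141 = 7
  t_142 = 1;  t_143 = 4;  t_144 = 3;  t_145 = 10;  t_146 = 4;  t_147 = 4
  t_148 = 14;  t_149 = 15;  t_150 = 2;  t_151 = 2;  t_152 = 6;  t_153 = 0
  t_154 = 16;  t_155 = 6;  t_156 = 6;  t_157 = 0;  t_158 = 5;  t_159 = 10
  t_160 = 13;  t_161 = 13;  t_162 = 1;  t_163 = 4;  t_164 = 11;  t_165 = 8
  t_166 = 0;  t_167 = 0;  t_168 = 12;  t_169 = 8;  t_170 = 14;  t_171 = 9
  t_172 = 9;  t_173 = 5;  t_174 = 13;  t_175 = 7;  t_176 = 15;  t_177 = 9
  t_178 = 2;  t_179 = 0;  t_180 = 11;  t_181 = 1;  t_182 = 11;  t_183 = 11
  t_184 = 15;  t_185 = 13;  t_186 = 12;  t_187 = 8;  t_188 = 12;  t_189 = 3
  t_190 = 9;  t_191 = 1;  t_192 = 1;  t_193 = 5;  t_194 = 8;  t_195 = 7
  t_196 = 2;  t_197 = 11;  t_198 = 11;  t_199 = 14;  t_200 = 11;  t_201 = 3
  t_202 = 12;  t_203 = 4;  t_204 = 15;  t_205 = 12;  t_206 = 2;  t_207 = 12
  t_208 = 6;  t_209 = 14;  t_210 = 1;  t_211 = 1;  t_212 = 2;  t_213 = 14
  t_214 = 8;  t_215 = 1;  t_216 = 14;  t_217 = 16;  t_218 = 16;  t_219 = 4
  t_220 = 15;  t_221 = 12;  t_222 = 9;  t_223 = 0;  t_224 = 14;  t_225 = 0
  t_226 = 7;  t_227 = 4;  t_228 = 16;  t_229 = 6;  t_230 = 2;  t_231 = 9
  t_232 = 3;  t_233 = 9;  t_234 = 15;  t_235 = 10;  t_236 = 13;  t_237 = 8
  t_238 = 4;  t_239 = 12;  t_240 = 7;  t_241 = 10;  t_242 = 8;  t_243 = 6
  t_244 = 9;  t_245 = 2;  t_246 = 3;  t_247 = 15;  t_248 = 12;  t_249 = 4
  t_250 = 5;  t_251 = 4;  t_252 = 8;  t_253 = 5;  t_254 = 4;  t_255 = 1
  t_256 = 7;  t_257 = 1;  t_258 = 6;  t_259 = 4;  t_260 = 4;  t_261 = 12
  t_262 = 9;  t_263 = 2;  t_264 = 15;  t_265 = 11;  t_266 = 15;  t_267 = 9
  t_268 = 4;  t_269 = 6;  t_270 = 11;  t_271 = 5;  t_272 = 6;  t_273 = 13
  t_274 = 5;  t_275 = 15;  t_276 = 12;  t_277 = 14;  t_278 = 12;  t_279 = 7
  t_280 = 9;  t_281 = 9;  t_282 = 4;  t_283 = 14;  t_284 = 5;  t_285 = 3
  t_286 = 12;  t_287 = 2;  t_288 = 14;  t_289 = 1;  t_290 = 11;  t_291 = 7
  t_292 = 1;  t_293 = 14;  t_294 = 9;  t_295 = 5;  t_296 = 16;  t_297 = 10
  t_298 = 1;  t_299 = 13;  t_300 = 15;  t_301 = 10;  t_302 = 8;  t_303 = 9
  t_304 = 13;  t_305 = 13;  t_306 = 13;  t_307 = 9;  t_308 = 1;  t_309 = 16
  t_310 = 15;  t_311 = 0;  t_312 = 14;  t_313 = 9;  t_314 = 13;  t_315 = 6
  t_316 = 10;  t_317 = 0;  t_318 = 10;  t_319 = 6;  t_320 = 4;  t_321 = 16
  t_322 = 9;  t_323 = 3;  t_324 = 13;  t_325 = 12;  t_326 = 9;  t_327 = 16
  t_328 = 11;  t_329 = 0;  t_330 = 5;  t_331 = 15;  t_332 = 15;  t_333 = 11
  t_334 = 1;  t_335 = 9;  t_336 = 0;  t_337 = 9;  t_338 = 13;  t_339 = 10
  t_340 = 9;  t_341 = 15;  t_342 = 8;  t_343 = 5;  t_344 = 9;  t_345 = 5
  t_346 = 4;  t_347 = 13;  t_348 = 7;  t_349 = 2;  t_350 = 1;  t_351 = 12
  t_352 = 7;  t_353 = 7;  t_354 = 0;  t_355 = 14;  t_356 = 9;  t_357 = 16
  t_358 = 13;  t_359 = 11;  t_360 = 11;  t_361 = 15;  t_362 = 0;  t_363 = 10
  t_364 = 15;  t_365 = 4;  t_366 = 4;  t_367 = 1;  t_368 = 9;  t_369 = 11
  t_370 = 4;  t_371 = 15;  t_372 = 8;  t_373 = 15;  t_374 = 8;  t_375 = 12
  t_376 = 8
t_377 = 8·8 + 10·12 + 6·8 + 6·15 = 16
t_378 = 8·16 + 10·8 + 6·12 + 6·8 = 5

5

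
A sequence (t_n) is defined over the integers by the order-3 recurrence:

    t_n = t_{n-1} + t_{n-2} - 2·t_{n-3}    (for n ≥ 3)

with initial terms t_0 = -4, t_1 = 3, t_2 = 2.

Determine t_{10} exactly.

-71

t_3 = 1·2 + 1·3 + -2·-4 = 13
t_4 = 1·13 + 1·2 + -2·3 = 9
t_5 = 1·9 + 1·13 + -2·2 = 18
t_6 = 1·18 + 1·9 + -2·13 = 1
t_7 = 1·1 + 1·18 + -2·9 = 1
t_8 = 1·1 + 1·1 + -2·18 = -34
t_9 = 1·-34 + 1·1 + -2·1 = -35
t_10 = 1·-35 + 1·-34 + -2·1 = -71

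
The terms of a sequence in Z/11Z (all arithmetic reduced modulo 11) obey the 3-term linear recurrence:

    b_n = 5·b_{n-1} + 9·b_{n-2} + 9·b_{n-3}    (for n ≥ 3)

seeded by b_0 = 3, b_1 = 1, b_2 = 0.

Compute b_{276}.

5

b_3 = 5·0 + 9·1 + 9·3 = 3
b_4 = 5·3 + 9·0 + 9·1 = 2
b_5 = 5·2 + 9·3 + 9·0 = 4
b_6 = 5·4 + 9·2 + 9·3 = 10
b_7 = 5·10 + 9·4 + 9·2 = 5
b_8 = 5·5 + 9·10 + 9·4 = 8
b_9 = 5·8 + 9·5 + 9·10 = 10
b_10 = 5·10 + 9·8 + 9·5 = 2
b_11 = 5·2 + 9·10 + 9·8 = 7
b_12 = 5·7 + 9·2 + 9·10 = 0
b_13 = 5·0 + 9·7 + 9·2 = 4
b_14 = 5·4 + 9·0 + 9·7 = 6
b_15 = 5·6 + 9·4 + 9·0 = 0
b_16 = 5·0 + 9·6 + 9·4 = 2
b_17 = 5·2 + 9·0 + 9·6 = 9
b_18 = 5·9 + 9·2 + 9·0 = 8
b_19 = 5·8 + 9·9 + 9·2 = 7
b_20 = 5·7 + 9·8 + 9·9 = 1
b_21 = 5·1 + 9·7 + 9·8 = 8
b_22 = 5·8 + 9·1 + 9·7 = 2
b_23 = 5·2 + 9·8 + 9·1 = 3
b_24 = 5·3 + 9·2 + 9·8 = 6
b_25 = 5·6 + 9·3 + 9·2 = 9
b_26 = 5·9 + 9·6 + 9·3 = 5
b_27 = 5·5 + 9·9 + 9·6 = 6
b_28 = 5·6 + 9·5 + 9·9 = 2
b_29 = 5·2 + 9·6 + 9·5 = 10
b_30 = 5·10 + 9·2 + 9·6 = 1
b_31 = 5·1 + 9·10 + 9·2 = 3
b_32 = 5·3 + 9·1 + 9·10 = 4
b_33 = 5·4 + 9·3 + 9·1 = 1
b_34 = 5·1 + 9·4 + 9·3 = 2
b_35 = 5·2 + 9·1 + 9·4 = 0
b_36 = 5·0 + 9·2 + 9·1 = 5
b_37 = 5·5 + 9·0 + 9·2 = 10
b_38 = 5·10 + 9·5 + 9·0 = 7
b_39 = 5·7 + 9·10 + 9·5 = 5
b_40 = 5·5 + 9·7 + 9·10 = 2
b_41 = 5·2 + 9·5 + 9·7 = 8
b_42 = 5·8 + 9·2 + 9·5 = 4
b_43 = 5·4 + 9·8 + 9·2 = 0
b_44 = 5·0 + 9·4 + 9·8 = 9
b_45 = 5·9 + 9·0 + 9·4 = 4
b_46 = 5·4 + 9·9 + 9·0 = 2
b_47 = 5·2 + 9·4 + 9·9 = 6
b_48 = 5·6 + 9·2 + 9·4 = 7
b_49 = 5·7 + 9·6 + 9·2 = 8
b_50 = 5·8 + 9·7 + 9·6 = 3
b_51 = 5·3 + 9·8 + 9·7 = 7
b_52 = 5·7 + 9·3 + 9·8 = 2
b_53 = 5·2 + 9·7 + 9·3 = 1
b_54 = 5·1 + 9·2 + 9·7 = 9
b_55 = 5·9 + 9·1 + 9·2 = 6
b_56 = 5·6 + 9·9 + 9·1 = 10
b_57 = 5·10 + 9·6 + 9·9 = 9
b_58 = 5·9 + 9·10 + 9·6 = 2
b_59 = 5·2 + 9·9 + 9·10 = 5
b_60 = 5·5 + 9·2 + 9·9 = 3
b_61 = 5·3 + 9·5 + 9·2 = 1
b_62 = 5·1 + 9·3 + 9·5 = 0
(b_60, b_61, b_62) = (3, 1, 0) = (b_0, b_1, b_2), so the sequence has period 60.
276 ≡ 36 (mod 60), hence b_276 = b_36 = 5.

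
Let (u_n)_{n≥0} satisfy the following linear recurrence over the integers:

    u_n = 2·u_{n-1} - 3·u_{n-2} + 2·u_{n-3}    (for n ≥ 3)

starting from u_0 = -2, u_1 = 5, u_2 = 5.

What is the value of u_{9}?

u_3 = 2·5 + -3·5 + 2·-2 = -9
u_4 = 2·-9 + -3·5 + 2·5 = -23
u_5 = 2·-23 + -3·-9 + 2·5 = -9
u_6 = 2·-9 + -3·-23 + 2·-9 = 33
u_7 = 2·33 + -3·-9 + 2·-23 = 47
u_8 = 2·47 + -3·33 + 2·-9 = -23
u_9 = 2·-23 + -3·47 + 2·33 = -121

-121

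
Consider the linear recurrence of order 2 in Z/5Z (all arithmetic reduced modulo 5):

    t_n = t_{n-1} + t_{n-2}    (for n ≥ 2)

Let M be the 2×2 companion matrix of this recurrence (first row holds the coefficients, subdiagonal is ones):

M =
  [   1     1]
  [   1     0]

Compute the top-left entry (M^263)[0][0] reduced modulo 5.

3

(M^263)[0][0] is the top entry after applying M 263 times to the unit state (1, 0). Equivalently it is h_{264} for the auxiliary sequence (h_n) obeying the same recurrence with h_1 = 1 and h_i = 0 for 0 ≤ i < 1:
h_2 = 1·1 + 1·0 = 1
h_3 = 1·1 + 1·1 = 2
h_4 = 1·2 + 1·1 = 3
h_5 = 1·3 + 1·2 = 0
h_6 = 1·0 + 1·3 = 3
h_7 = 1·3 + 1·0 = 3
h_8 = 1·3 + 1·3 = 1
h_9 = 1·1 + 1·3 = 4
h_10 = 1·4 + 1·1 = 0
h_11 = 1·0 + 1·4 = 4
h_12 = 1·4 + 1·0 = 4
h_13 = 1·4 + 1·4 = 3
h_14 = 1·3 + 1·4 = 2
h_15 = 1·2 + 1·3 = 0
h_16 = 1·0 + 1·2 = 2
h_17 = 1·2 + 1·0 = 2
h_18 = 1·2 + 1·2 = 4
h_19 = 1·4 + 1·2 = 1
h_20 = 1·1 + 1·4 = 0
h_21 = 1·0 + 1·1 = 1
(h_20, h_21) = (0, 1) = (h_0, h_1), so the sequence has period 20.
264 ≡ 4 (mod 20), hence h_264 = h_4 = 3.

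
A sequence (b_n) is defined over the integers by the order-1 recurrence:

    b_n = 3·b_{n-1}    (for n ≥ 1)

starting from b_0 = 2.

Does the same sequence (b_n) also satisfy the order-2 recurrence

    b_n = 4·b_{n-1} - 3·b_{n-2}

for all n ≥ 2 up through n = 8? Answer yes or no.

Terms b_0..b_8: 2, 6, 18, 54, 162, 486, 1458, 4374, 13122
n=2: candidate gives 18, actual b_2 = 18 ✓
n=3: candidate gives 54, actual b_3 = 54 ✓
n=4: candidate gives 162, actual b_4 = 162 ✓
n=5: candidate gives 486, actual b_5 = 486 ✓
n=6: candidate gives 1458, actual b_6 = 1458 ✓
n=7: candidate gives 4374, actual b_7 = 4374 ✓
n=8: candidate gives 13122, actual b_8 = 13122 ✓

yes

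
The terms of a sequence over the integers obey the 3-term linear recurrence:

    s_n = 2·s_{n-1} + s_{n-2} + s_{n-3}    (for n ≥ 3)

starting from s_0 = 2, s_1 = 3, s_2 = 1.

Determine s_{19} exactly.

21435240

s_3 = 2·1 + 1·3 + 1·2 = 7
s_4 = 2·7 + 1·1 + 1·3 = 18
s_5 = 2·18 + 1·7 + 1·1 = 44
s_6 = 2·44 + 1·18 + 1·7 = 113
s_7 = 2·113 + 1·44 + 1·18 = 288
s_8 = 2·288 + 1·113 + 1·44 = 733
s_9 = 2·733 + 1·288 + 1·113 = 1867
s_10 = 2·1867 + 1·733 + 1·288 = 4755
s_11 = 2·4755 + 1·1867 + 1·733 = 12110
s_12 = 2·12110 + 1·4755 + 1·1867 = 30842
s_13 = 2·30842 + 1·12110 + 1·4755 = 78549
s_14 = 2·78549 + 1·30842 + 1·12110 = 200050
s_15 = 2·200050 + 1·78549 + 1·30842 = 509491
s_16 = 2·509491 + 1·200050 + 1·78549 = 1297581
s_17 = 2·1297581 + 1·509491 + 1·200050 = 3304703
s_18 = 2·3304703 + 1·1297581 + 1·509491 = 8416478
s_19 = 2·8416478 + 1·3304703 + 1·1297581 = 21435240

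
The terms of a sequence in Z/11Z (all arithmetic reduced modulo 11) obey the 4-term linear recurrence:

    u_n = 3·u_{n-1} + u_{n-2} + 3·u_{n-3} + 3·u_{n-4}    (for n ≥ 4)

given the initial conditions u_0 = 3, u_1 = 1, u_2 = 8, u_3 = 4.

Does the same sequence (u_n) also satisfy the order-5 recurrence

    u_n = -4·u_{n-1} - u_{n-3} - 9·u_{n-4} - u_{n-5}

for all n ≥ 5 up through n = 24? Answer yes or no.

Terms u_0..u_24: 3, 1, 8, 4, 10, 6, 9, 9, 7, 9, 0, 2, 10, 4, 6, 3, 2, 6, 3, 8, 7, 1, 10, 10, 9
n=5: candidate gives 6, actual u_5 = 6 ✓
n=6: candidate gives 9, actual u_6 = 9 ✓
n=7: candidate gives 9, actual u_7 = 9 ✓
n=8: candidate gives 7, actual u_8 = 7 ✓
n=9: candidate gives 9, actual u_9 = 9 ✓
n=10: candidate gives 0, actual u_10 = 0 ✓
n=11: candidate gives 2, actual u_11 = 2 ✓
n=12: candidate gives 10, actual u_12 = 10 ✓
n=13: candidate gives 4, actual u_13 = 4 ✓
n=14: candidate gives 6, actual u_14 = 6 ✓
n=15: candidate gives 3, actual u_15 = 3 ✓
n=16: candidate gives 2, actual u_16 = 2 ✓
n=17: candidate gives 6, actual u_17 = 6 ✓
n=18: candidate gives 3, actual u_18 = 3 ✓
n=19: candidate gives 8, actual u_19 = 8 ✓
n=20: candidate gives 7, actual u_20 = 7 ✓
n=21: candidate gives 1, actual u_21 = 1 ✓
n=22: candidate gives 10, actual u_22 = 10 ✓
n=23: candidate gives 10, actual u_23 = 10 ✓
n=24: candidate gives 9, actual u_24 = 9 ✓

yes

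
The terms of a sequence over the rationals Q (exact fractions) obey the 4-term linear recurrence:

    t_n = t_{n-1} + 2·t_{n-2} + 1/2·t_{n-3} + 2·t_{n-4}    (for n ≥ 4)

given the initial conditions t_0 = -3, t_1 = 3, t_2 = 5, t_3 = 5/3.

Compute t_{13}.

t_4 = 1·5/3 + 2·5 + 1/2·3 + 2·-3 = 43/6
t_5 = 1·43/6 + 2·5/3 + 1/2·5 + 2·3 = 19
t_6 = 1·19 + 2·43/6 + 1/2·5/3 + 2·5 = 265/6
t_7 = 1·265/6 + 2·19 + 1/2·43/6 + 2·5/3 = 1069/12
t_8 = 1·1069/12 + 2·265/6 + 1/2·19 + 2·43/6 = 805/4
t_9 = 1·805/4 + 2·1069/12 + 1/2·265/6 + 2·19 = 879/2
t_10 = 1·879/2 + 2·805/4 + 1/2·1069/12 + 2·265/6 = 7799/8
t_11 = 1·7799/8 + 2·879/2 + 1/2·805/4 + 2·1069/12 = 6398/3
t_12 = 1·6398/3 + 2·7799/8 + 1/2·879/2 + 2·805/4 = 14114/3
t_13 = 1·14114/3 + 2·6398/3 + 1/2·7799/8 + 2·879/2 = 165383/16

165383/16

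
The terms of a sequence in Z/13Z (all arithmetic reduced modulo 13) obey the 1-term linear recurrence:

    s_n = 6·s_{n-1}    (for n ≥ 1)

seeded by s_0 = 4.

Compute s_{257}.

8

s_1 = 6·4 = 11
s_2 = 6·11 = 1
s_3 = 6·1 = 6
s_4 = 6·6 = 10
s_5 = 6·10 = 8
s_6 = 6·8 = 9
s_7 = 6·9 = 2
s_8 = 6·2 = 12
s_9 = 6·12 = 7
s_10 = 6·7 = 3
s_11 = 6·3 = 5
s_12 = 6·5 = 4
(s_12) = (4) = (s_0), so the sequence has period 12.
257 ≡ 5 (mod 12), hence s_257 = s_5 = 8.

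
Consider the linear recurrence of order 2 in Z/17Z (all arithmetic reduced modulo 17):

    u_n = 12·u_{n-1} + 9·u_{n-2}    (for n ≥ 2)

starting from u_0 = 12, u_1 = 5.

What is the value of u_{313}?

u_2 = 12·5 + 9·12 = 15
u_3 = 12·15 + 9·5 = 4
u_4 = 12·4 + 9·15 = 13
u_5 = 12·13 + 9·4 = 5
u_6 = 12·5 + 9·13 = 7
u_7 = 12·7 + 9·5 = 10
u_8 = 12·10 + 9·7 = 13
u_9 = 12·13 + 9·10 = 8
u_10 = 12·8 + 9·13 = 9
u_11 = 12·9 + 9·8 = 10
u_12 = 12·10 + 9·9 = 14
u_13 = 12·14 + 9·10 = 3
u_14 = 12·3 + 9·14 = 9
u_15 = 12·9 + 9·3 = 16
u_16 = 12·16 + 9·9 = 1
u_17 = 12·1 + 9·16 = 3
u_18 = 12·3 + 9·1 = 11
u_19 = 12·11 + 9·3 = 6
u_20 = 12·6 + 9·11 = 1
u_21 = 12·1 + 9·6 = 15
u_22 = 12·15 + 9·1 = 2
u_23 = 12·2 + 9·15 = 6
u_24 = 12·6 + 9·2 = 5
u_25 = 12·5 + 9·6 = 12
u_26 = 12·12 + 9·5 = 2
u_27 = 12·2 + 9·12 = 13
u_28 = 12·13 + 9·2 = 4
u_29 = 12·4 + 9·13 = 12
u_30 = 12·12 + 9·4 = 10
u_31 = 12·10 + 9·12 = 7
u_32 = 12·7 + 9·10 = 4
u_33 = 12·4 + 9·7 = 9
u_34 = 12·9 + 9·4 = 8
u_35 = 12·8 + 9·9 = 7
u_36 = 12·7 + 9·8 = 3
u_37 = 12·3 + 9·7 = 14
u_38 = 12·14 + 9·3 = 8
u_39 = 12·8 + 9·14 = 1
u_40 = 12·1 + 9·8 = 16
u_41 = 12·16 + 9·1 = 14
u_42 = 12·14 + 9·16 = 6
u_43 = 12·6 + 9·14 = 11
u_44 = 12·11 + 9·6 = 16
u_45 = 12·16 + 9·11 = 2
u_46 = 12·2 + 9·16 = 15
u_47 = 12·15 + 9·2 = 11
u_48 = 12·11 + 9·15 = 12
u_49 = 12·12 + 9·11 = 5
(u_48, u_49) = (12, 5) = (u_0, u_1), so the sequence has period 48.
313 ≡ 25 (mod 48), hence u_313 = u_25 = 12.

12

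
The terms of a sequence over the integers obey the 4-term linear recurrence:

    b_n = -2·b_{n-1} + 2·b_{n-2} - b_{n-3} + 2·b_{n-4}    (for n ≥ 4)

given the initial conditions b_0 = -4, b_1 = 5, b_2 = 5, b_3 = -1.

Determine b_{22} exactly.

-91850905

b_4 = -2·-1 + 2·5 + -1·5 + 2·-4 = -1
b_5 = -2·-1 + 2·-1 + -1·5 + 2·5 = 5
b_6 = -2·5 + 2·-1 + -1·-1 + 2·5 = -1
b_7 = -2·-1 + 2·5 + -1·-1 + 2·-1 = 11
b_8 = -2·11 + 2·-1 + -1·5 + 2·-1 = -31
b_9 = -2·-31 + 2·11 + -1·-1 + 2·5 = 95
b_10 = -2·95 + 2·-31 + -1·11 + 2·-1 = -265
b_11 = -2·-265 + 2·95 + -1·-31 + 2·11 = 773
b_12 = -2·773 + 2·-265 + -1·95 + 2·-31 = -2233
b_13 = -2·-2233 + 2·773 + -1·-265 + 2·95 = 6467
b_14 = -2·6467 + 2·-2233 + -1·773 + 2·-265 = -18703
b_15 = -2·-18703 + 2·6467 + -1·-2233 + 2·773 = 54119
b_16 = -2·54119 + 2·-18703 + -1·6467 + 2·-2233 = -156577
b_17 = -2·-156577 + 2·54119 + -1·-18703 + 2·6467 = 453029
b_18 = -2·453029 + 2·-156577 + -1·54119 + 2·-18703 = -1310737
b_19 = -2·-1310737 + 2·453029 + -1·-156577 + 2·54119 = 3792347
b_20 = -2·3792347 + 2·-1310737 + -1·453029 + 2·-156577 = -10972351
b_21 = -2·-10972351 + 2·3792347 + -1·-1310737 + 2·453029 = 31746191
b_22 = -2·31746191 + 2·-10972351 + -1·3792347 + 2·-1310737 = -91850905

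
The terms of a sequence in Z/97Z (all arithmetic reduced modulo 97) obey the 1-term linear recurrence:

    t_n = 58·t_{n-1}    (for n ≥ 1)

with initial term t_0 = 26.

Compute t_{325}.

3

t_1 = 58·26 = 53
t_2 = 58·53 = 67
t_3 = 58·67 = 6
t_4 = 58·6 = 57
t_5 = 58·57 = 8
t_6 = 58·8 = 76
t_7 = 58·76 = 43
t_8 = 58·43 = 69
t_9 = 58·69 = 25
t_10 = 58·25 = 92
t_11 = 58·92 = 1
t_12 = 58·1 = 58
t_13 = 58·58 = 66
t_14 = 58·66 = 45
t_15 = 58·45 = 88
t_16 = 58·88 = 60
t_17 = 58·60 = 85
t_18 = 58·85 = 80
t_19 = 58·80 = 81
t_20 = 58·81 = 42
t_21 = 58·42 = 11
t_22 = 58·11 = 56
t_23 = 58·56 = 47
t_24 = 58·47 = 10
t_25 = 58·10 = 95
t_26 = 58·95 = 78
t_27 = 58·78 = 62
t_28 = 58·62 = 7
t_29 = 58·7 = 18
t_30 = 58·18 = 74
t_31 = 58·74 = 24
t_32 = 58·24 = 34
t_33 = 58·34 = 32
t_34 = 58·32 = 13
t_35 = 58·13 = 75
t_36 = 58·75 = 82
t_37 = 58·82 = 3
t_38 = 58·3 = 77
t_39 = 58·77 = 4
t_40 = 58·4 = 38
t_41 = 58·38 = 70
t_42 = 58·70 = 83
t_43 = 58·83 = 61
t_44 = 58·61 = 46
t_45 = 58·46 = 49
t_46 = 58·49 = 29
t_47 = 58·29 = 33
t_48 = 58·33 = 71
t_49 = 58·71 = 44
t_50 = 58·44 = 30
t_51 = 58·30 = 91
t_52 = 58·91 = 40
t_53 = 58·40 = 89
t_54 = 58·89 = 21
t_55 = 58·21 = 54
t_56 = 58·54 = 28
t_57 = 58·28 = 72
t_58 = 58·72 = 5
t_59 = 58·5 = 96
t_60 = 58·96 = 39
t_61 = 58·39 = 31
t_62 = 58·31 = 52
t_63 = 58·52 = 9
t_64 = 58·9 = 37
t_65 = 58·37 = 12
t_66 = 58·12 = 17
t_67 = 58·17 = 16
t_68 = 58·16 = 55
t_69 = 58·55 = 86
t_70 = 58·86 = 41
t_71 = 58·41 = 50
t_72 = 58·50 = 87
t_73 = 58·87 = 2
t_74 = 58·2 = 19
t_75 = 58·19 = 35
t_76 = 58·35 = 90
t_77 = 58·90 = 79
t_78 = 58·79 = 23
t_79 = 58·23 = 73
t_80 = 58·73 = 63
t_81 = 58·63 = 65
t_82 = 58·65 = 84
t_83 = 58·84 = 22
t_84 = 58·22 = 15
t_85 = 58·15 = 94
t_86 = 58·94 = 20
t_87 = 58·20 = 93
t_88 = 58·93 = 59
t_89 = 58·59 = 27
t_90 = 58·27 = 14
t_91 = 58·14 = 36
t_92 = 58·36 = 51
t_93 = 58·51 = 48
t_94 = 58·48 = 68
t_95 = 58·68 = 64
t_96 = 58·64 = 26
(t_96) = (26) = (t_0), so the sequence has period 96.
325 ≡ 37 (mod 96), hence t_325 = t_37 = 3.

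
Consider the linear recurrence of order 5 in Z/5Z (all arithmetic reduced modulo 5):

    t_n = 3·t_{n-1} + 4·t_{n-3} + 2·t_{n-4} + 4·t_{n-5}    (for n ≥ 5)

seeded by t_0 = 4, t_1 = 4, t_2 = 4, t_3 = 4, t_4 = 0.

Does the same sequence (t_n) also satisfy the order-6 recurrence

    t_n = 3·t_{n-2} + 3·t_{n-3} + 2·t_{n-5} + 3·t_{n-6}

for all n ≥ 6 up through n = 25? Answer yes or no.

no

Terms t_0..t_25: 4, 4, 4, 4, 0, 0, 0, 4, 3, 4, 3, 4, 0, 2, 4, 2, 0, 0, 4, 2, 4, 3, 0, 1, 1, 0
n=6: candidate gives 2, actual t_6 = 0 ✗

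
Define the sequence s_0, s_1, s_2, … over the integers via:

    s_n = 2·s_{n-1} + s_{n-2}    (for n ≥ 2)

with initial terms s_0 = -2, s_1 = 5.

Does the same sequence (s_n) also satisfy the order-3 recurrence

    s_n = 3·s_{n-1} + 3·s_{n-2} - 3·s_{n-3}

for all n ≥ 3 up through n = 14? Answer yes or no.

Terms s_0..s_14: -2, 5, 8, 21, 50, 121, 292, 705, 1702, 4109, 9920, 23949, 57818, 139585, 336988
n=3: candidate gives 45, actual s_3 = 21 ✗

no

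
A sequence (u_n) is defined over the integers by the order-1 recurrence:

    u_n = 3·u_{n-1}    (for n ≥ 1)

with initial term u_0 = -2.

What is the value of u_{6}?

-1458

u_1 = 3·-2 = -6
u_2 = 3·-6 = -18
u_3 = 3·-18 = -54
u_4 = 3·-54 = -162
u_5 = 3·-162 = -486
u_6 = 3·-486 = -1458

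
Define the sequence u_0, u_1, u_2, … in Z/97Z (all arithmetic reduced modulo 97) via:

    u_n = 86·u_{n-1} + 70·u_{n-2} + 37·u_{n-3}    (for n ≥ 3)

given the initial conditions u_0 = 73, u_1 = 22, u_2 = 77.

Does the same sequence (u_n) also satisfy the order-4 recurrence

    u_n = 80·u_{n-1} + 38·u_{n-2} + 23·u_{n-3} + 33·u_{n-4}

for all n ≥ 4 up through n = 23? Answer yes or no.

no

Terms u_0..u_23: 73, 22, 77, 96, 7, 83, 25, 71, 63, 61, 61, 13, 79, 67, 36, 39, 11, 61, 87, 34, 19, 55, 43, 6
n=4: candidate gives 38, actual u_4 = 7 ✗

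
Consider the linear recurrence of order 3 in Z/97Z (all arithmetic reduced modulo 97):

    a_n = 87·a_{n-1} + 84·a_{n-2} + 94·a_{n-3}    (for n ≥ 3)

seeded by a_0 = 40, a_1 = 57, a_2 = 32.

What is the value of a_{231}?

a_3 = 87·32 + 84·57 + 94·40 = 80
a_4 = 87·80 + 84·32 + 94·57 = 68
a_5 = 87·68 + 84·80 + 94·32 = 27
a_6 = 87·27 + 84·68 + 94·80 = 61
a_7 = 87·61 + 84·27 + 94·68 = 96
a_8 = 87·96 + 84·61 + 94·27 = 9
Continuing the recurrence:
  a_9 = 31;  a_10 = 61;  a_11 = 27;  a_12 = 8;  a_13 = 65;  a_14 = 38
  a_15 = 12;  a_16 = 64;  a_17 = 60;  a_18 = 84;  a_19 = 31;  a_20 = 67
  a_21 = 33;  a_22 = 64;  a_23 = 88;  a_24 = 32;  a_25 = 90;  a_26 = 69
  a_27 = 81;  a_28 = 60;  a_29 = 80;  a_30 = 20;  a_31 = 35;  a_32 = 23
  a_33 = 31;  a_34 = 62;  a_35 = 72;  a_36 = 30;  a_37 = 33;  a_38 = 34
  a_39 = 14;  a_40 = 95;  a_41 = 27;  a_42 = 5;  a_43 = 90;  a_44 = 21
  a_45 = 60;  a_46 = 21;  a_47 = 14;  a_48 = 86;  a_49 = 59;  a_50 = 93
  a_51 = 82;  a_52 = 25;  a_53 = 54;  a_54 = 53;  a_55 = 51;  a_56 = 94
  a_57 = 81;  a_58 = 46;  a_59 = 48;  a_60 = 37;  a_61 = 32;  a_62 = 25
  a_63 = 96;  a_64 = 74;  a_65 = 71;  a_66 = 77;  a_67 = 25;  a_68 = 88
  a_69 = 19;  a_70 = 46;  a_71 = 96;  a_72 = 34;  a_73 = 20;  a_74 = 40
  a_75 = 14;  a_76 = 56;  a_77 = 11;  a_78 = 90;  a_79 = 50;  a_80 = 43
  a_81 = 8;  a_82 = 84;  a_83 = 91;  a_84 = 11;  a_85 = 7;  a_86 = 96
  a_87 = 80;  a_88 = 65;  a_89 = 59;  a_90 = 71;  a_91 = 74;  a_92 = 3
  a_93 = 56;  a_94 = 52;  a_95 = 4;  a_96 = 86;  a_97 = 96;  a_98 = 44
  a_99 = 91;  a_100 = 73;  a_101 = 89;  a_102 = 22;  a_103 = 53;  a_104 = 81
  a_105 = 84;  a_106 = 82;  a_107 = 76;  a_108 = 56;  a_109 = 49;  a_110 = 9
  a_111 = 75;  a_112 = 53;  a_113 = 20;  a_114 = 50;  a_115 = 51;  a_116 = 41
  a_117 = 38;  a_118 = 1;  a_119 = 52;  a_120 = 32;  a_121 = 68;  a_122 = 9
  a_123 = 94;  a_124 = 0;  a_125 = 12;  a_126 = 83;  a_127 = 81;  a_128 = 15
  a_129 = 3;  a_130 = 17;  a_131 = 37;  a_132 = 79;  a_133 = 36;  a_134 = 54
  a_135 = 16;  a_136 = 0;  a_137 = 18;  a_138 = 63;  a_139 = 9;  a_140 = 7
  a_141 = 12;  a_142 = 53;  a_143 = 69;  a_144 = 40;  a_145 = 96;  a_146 = 59
  a_147 = 79;  a_148 = 95;  a_149 = 77;  a_150 = 86;  a_151 = 85;  a_152 = 32
  a_153 = 63;  a_154 = 57;  a_155 = 67;  a_156 = 49;  a_157 = 20;  a_158 = 29
  a_159 = 79;  a_160 = 34;  a_161 = 1;  a_162 = 87;  a_163 = 82;  a_164 = 83
  a_165 = 74;  a_166 = 69;  a_167 = 39;  a_168 = 43;  a_169 = 20;  a_170 = 94
  a_171 = 29;  a_172 = 77;  a_173 = 26;  a_174 = 10;  a_175 = 10;  a_176 = 80
  a_177 = 10;  a_178 = 91;  a_179 = 78;  a_180 = 44;  a_181 = 19;  a_182 = 71
  a_183 = 75;  a_184 = 16;  a_185 = 10;  a_186 = 49;  a_187 = 11;  a_188 = 96
  a_189 = 11;  a_190 = 64;  a_191 = 93;  a_192 = 48;  a_193 = 59;  a_194 = 59
  a_195 = 51;  a_196 = 1;  a_197 = 23;  a_198 = 89;  a_199 = 69;  a_200 = 24
  a_201 = 51;  a_202 = 38;  a_203 = 49;  a_204 = 27;  a_205 = 46;  a_206 = 12
  a_207 = 74;  a_208 = 33;  a_209 = 30;  a_210 = 19;  a_211 = 0;  a_212 = 51
  a_213 = 15;  a_214 = 60;  a_215 = 22;  a_216 = 22;  a_217 = 90;  a_218 = 9
  a_219 = 32;  a_220 = 69;  a_221 = 31;  a_222 = 55;  a_223 = 4;  a_224 = 25
  a_225 = 18;  a_226 = 65;  a_227 = 11;  a_228 = 58;  a_229 = 52
a_230 = 87·52 + 84·58 + 94·11 = 51
a_231 = 87·51 + 84·52 + 94·58 = 95

95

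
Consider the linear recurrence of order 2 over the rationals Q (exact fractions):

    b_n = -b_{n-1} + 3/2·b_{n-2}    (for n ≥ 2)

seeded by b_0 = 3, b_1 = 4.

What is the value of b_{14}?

-331361/128

b_2 = -1·4 + 3/2·3 = 1/2
b_3 = -1·1/2 + 3/2·4 = 11/2
b_4 = -1·11/2 + 3/2·1/2 = -19/4
b_5 = -1·-19/4 + 3/2·11/2 = 13
b_6 = -1·13 + 3/2·-19/4 = -161/8
b_7 = -1·-161/8 + 3/2·13 = 317/8
b_8 = -1·317/8 + 3/2·-161/8 = -1117/16
b_9 = -1·-1117/16 + 3/2·317/8 = 517/4
b_10 = -1·517/4 + 3/2·-1117/16 = -7487/32
b_11 = -1·-7487/32 + 3/2·517/4 = 13691/32
b_12 = -1·13691/32 + 3/2·-7487/32 = -49843/64
b_13 = -1·-49843/64 + 3/2·13691/32 = 22729/16
b_14 = -1·22729/16 + 3/2·-49843/64 = -331361/128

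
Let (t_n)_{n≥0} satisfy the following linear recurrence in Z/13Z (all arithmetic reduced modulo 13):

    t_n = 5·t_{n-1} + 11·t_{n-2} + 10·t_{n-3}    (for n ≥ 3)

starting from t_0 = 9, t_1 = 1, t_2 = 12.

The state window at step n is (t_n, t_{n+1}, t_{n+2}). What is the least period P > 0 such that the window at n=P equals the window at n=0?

24

n=0: window = (9, 1, 12)
n=1: window = (1, 12, 5)
n=2: window = (12, 5, 11)
n=3: window = (5, 11, 9)
n=4: window = (11, 9, 8)
n=5: window = (9, 8, 2)
n=6: window = (8, 2, 6)
n=7: window = (2, 6, 2)
n=8: window = (6, 2, 5)
n=9: window = (2, 5, 3)
n=10: window = (5, 3, 12)
n=11: window = (3, 12, 0)
n=12: window = (12, 0, 6)
n=13: window = (0, 6, 7)
n=14: window = (6, 7, 10)
n=15: window = (7, 10, 5)
n=16: window = (10, 5, 10)
n=17: window = (5, 10, 10)
n=18: window = (10, 10, 2)
n=19: window = (10, 2, 12)
n=20: window = (2, 12, 0)
n=21: window = (12, 0, 9)
n=22: window = (0, 9, 9)
n=23: window = (9, 9, 1)
n=24: window = (9, 1, 12)
window at n=24 equals window at n=0 → period = 24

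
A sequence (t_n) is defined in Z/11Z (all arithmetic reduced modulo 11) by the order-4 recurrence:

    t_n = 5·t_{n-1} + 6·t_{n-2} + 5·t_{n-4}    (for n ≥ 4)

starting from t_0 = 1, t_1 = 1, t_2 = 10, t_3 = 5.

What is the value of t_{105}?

t_4 = 5·5 + 6·10 + 0·1 + 5·1 = 2
t_5 = 5·2 + 6·5 + 0·10 + 5·1 = 1
t_6 = 5·1 + 6·2 + 0·5 + 5·10 = 1
t_7 = 5·1 + 6·1 + 0·2 + 5·5 = 3
t_8 = 5·3 + 6·1 + 0·1 + 5·2 = 9
t_9 = 5·9 + 6·3 + 0·1 + 5·1 = 2
t_10 = 5·2 + 6·9 + 0·3 + 5·1 = 3
t_11 = 5·3 + 6·2 + 0·9 + 5·3 = 9
t_12 = 5·9 + 6·3 + 0·2 + 5·9 = 9
t_13 = 5·9 + 6·9 + 0·3 + 5·2 = 10
t_14 = 5·10 + 6·9 + 0·9 + 5·3 = 9
t_15 = 5·9 + 6·10 + 0·9 + 5·9 = 7
t_16 = 5·7 + 6·9 + 0·10 + 5·9 = 2
t_17 = 5·2 + 6·7 + 0·9 + 5·10 = 3
t_18 = 5·3 + 6·2 + 0·7 + 5·9 = 6
t_19 = 5·6 + 6·3 + 0·2 + 5·7 = 6
t_20 = 5·6 + 6·6 + 0·3 + 5·2 = 10
t_21 = 5·10 + 6·6 + 0·6 + 5·3 = 2
t_22 = 5·2 + 6·10 + 0·6 + 5·6 = 1
t_23 = 5·1 + 6·2 + 0·10 + 5·6 = 3
t_24 = 5·3 + 6·1 + 0·2 + 5·10 = 5
t_25 = 5·5 + 6·3 + 0·1 + 5·2 = 9
t_26 = 5·9 + 6·5 + 0·3 + 5·1 = 3
t_27 = 5·3 + 6·9 + 0·5 + 5·3 = 7
t_28 = 5·7 + 6·3 + 0·9 + 5·5 = 1
t_29 = 5·1 + 6·7 + 0·3 + 5·9 = 4
t_30 = 5·4 + 6·1 + 0·7 + 5·3 = 8
t_31 = 5·8 + 6·4 + 0·1 + 5·7 = 0
t_32 = 5·0 + 6·8 + 0·4 + 5·1 = 9
t_33 = 5·9 + 6·0 + 0·8 + 5·4 = 10
t_34 = 5·10 + 6·9 + 0·0 + 5·8 = 1
t_35 = 5·1 + 6·10 + 0·9 + 5·0 = 10
t_36 = 5·10 + 6·1 + 0·10 + 5·9 = 2
t_37 = 5·2 + 6·10 + 0·1 + 5·10 = 10
t_38 = 5·10 + 6·2 + 0·10 + 5·1 = 1
t_39 = 5·1 + 6·10 + 0·2 + 5·10 = 5
t_40 = 5·5 + 6·1 + 0·10 + 5·2 = 8
t_41 = 5·8 + 6·5 + 0·1 + 5·10 = 10
t_42 = 5·10 + 6·8 + 0·5 + 5·1 = 4
t_43 = 5·4 + 6·10 + 0·8 + 5·5 = 6
t_44 = 5·6 + 6·4 + 0·10 + 5·8 = 6
t_45 = 5·6 + 6·6 + 0·4 + 5·10 = 6
t_46 = 5·6 + 6·6 + 0·6 + 5·4 = 9
t_47 = 5·9 + 6·6 + 0·6 + 5·6 = 1
t_48 = 5·1 + 6·9 + 0·6 + 5·6 = 1
t_49 = 5·1 + 6·1 + 0·9 + 5·6 = 8
t_50 = 5·8 + 6·1 + 0·1 + 5·9 = 3
t_51 = 5·3 + 6·8 + 0·1 + 5·1 = 2
t_52 = 5·2 + 6·3 + 0·8 + 5·1 = 0
t_53 = 5·0 + 6·2 + 0·3 + 5·8 = 8
t_54 = 5·8 + 6·0 + 0·2 + 5·3 = 0
t_55 = 5·0 + 6·8 + 0·0 + 5·2 = 3
t_56 = 5·3 + 6·0 + 0·8 + 5·0 = 4
t_57 = 5·4 + 6·3 + 0·0 + 5·8 = 1
t_58 = 5·1 + 6·4 + 0·3 + 5·0 = 7
t_59 = 5·7 + 6·1 + 0·4 + 5·3 = 1
t_60 = 5·1 + 6·7 + 0·1 + 5·4 = 1
t_61 = 5·1 + 6·1 + 0·7 + 5·1 = 5
t_62 = 5·5 + 6·1 + 0·1 + 5·7 = 0
t_63 = 5·0 + 6·5 + 0·1 + 5·1 = 2
t_64 = 5·2 + 6·0 + 0·5 + 5·1 = 4
t_65 = 5·4 + 6·2 + 0·0 + 5·5 = 2
t_66 = 5·2 + 6·4 + 0·2 + 5·0 = 1
t_67 = 5·1 + 6·2 + 0·4 + 5·2 = 5
t_68 = 5·5 + 6·1 + 0·2 + 5·4 = 7
t_69 = 5·7 + 6·5 + 0·1 + 5·2 = 9
t_70 = 5·9 + 6·7 + 0·5 + 5·1 = 4
t_71 = 5·4 + 6·9 + 0·7 + 5·5 = 0
t_72 = 5·0 + 6·4 + 0·9 + 5·7 = 4
t_73 = 5·4 + 6·0 + 0·4 + 5·9 = 10
t_74 = 5·10 + 6·4 + 0·0 + 5·4 = 6
t_75 = 5·6 + 6·10 + 0·4 + 5·0 = 2
t_76 = 5·2 + 6·6 + 0·10 + 5·4 = 0
t_77 = 5·0 + 6·2 + 0·6 + 5·10 = 7
t_78 = 5·7 + 6·0 + 0·2 + 5·6 = 10
t_79 = 5·10 + 6·7 + 0·0 + 5·2 = 3
t_80 = 5·3 + 6·10 + 0·7 + 5·0 = 9
t_81 = 5·9 + 6·3 + 0·10 + 5·7 = 10
t_82 = 5·10 + 6·9 + 0·3 + 5·10 = 0
t_83 = 5·0 + 6·10 + 0·9 + 5·3 = 9
t_84 = 5·9 + 6·0 + 0·10 + 5·9 = 2
t_85 = 5·2 + 6·9 + 0·0 + 5·10 = 4
t_86 = 5·4 + 6·2 + 0·9 + 5·0 = 10
t_87 = 5·10 + 6·4 + 0·2 + 5·9 = 9
t_88 = 5·9 + 6·10 + 0·4 + 5·2 = 5
t_89 = 5·5 + 6·9 + 0·10 + 5·4 = 0
t_90 = 5·0 + 6·5 + 0·9 + 5·10 = 3
t_91 = 5·3 + 6·0 + 0·5 + 5·9 = 5
t_92 = 5·5 + 6·3 + 0·0 + 5·5 = 2
t_93 = 5·2 + 6·5 + 0·3 + 5·0 = 7
t_94 = 5·7 + 6·2 + 0·5 + 5·3 = 7
t_95 = 5·7 + 6·7 + 0·2 + 5·5 = 3
t_96 = 5·3 + 6·7 + 0·7 + 5·2 = 1
t_97 = 5·1 + 6·3 + 0·7 + 5·7 = 3
t_98 = 5·3 + 6·1 + 0·3 + 5·7 = 1
t_99 = 5·1 + 6·3 + 0·1 + 5·3 = 5
t_100 = 5·5 + 6·1 + 0·3 + 5·1 = 3
t_101 = 5·3 + 6·5 + 0·1 + 5·3 = 5
t_102 = 5·5 + 6·3 + 0·5 + 5·1 = 4
t_103 = 5·4 + 6·5 + 0·3 + 5·5 = 9
t_104 = 5·9 + 6·4 + 0·5 + 5·3 = 7
t_105 = 5·7 + 6·9 + 0·4 + 5·5 = 4

4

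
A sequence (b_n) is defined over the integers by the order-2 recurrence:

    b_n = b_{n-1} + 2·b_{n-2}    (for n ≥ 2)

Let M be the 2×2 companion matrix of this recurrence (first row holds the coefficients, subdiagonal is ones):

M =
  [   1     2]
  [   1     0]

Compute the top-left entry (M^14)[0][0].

(M^14)[0][0] is the top entry after applying M 14 times to the unit state (1, 0). Equivalently it is h_{15} for the auxiliary sequence (h_n) obeying the same recurrence with h_1 = 1 and h_i = 0 for 0 ≤ i < 1:
h_2 = 1·1 + 2·0 = 1
h_3 = 1·1 + 2·1 = 3
h_4 = 1·3 + 2·1 = 5
h_5 = 1·5 + 2·3 = 11
h_6 = 1·11 + 2·5 = 21
h_7 = 1·21 + 2·11 = 43
h_8 = 1·43 + 2·21 = 85
h_9 = 1·85 + 2·43 = 171
h_10 = 1·171 + 2·85 = 341
h_11 = 1·341 + 2·171 = 683
h_12 = 1·683 + 2·341 = 1365
h_13 = 1·1365 + 2·683 = 2731
h_14 = 1·2731 + 2·1365 = 5461
h_15 = 1·5461 + 2·2731 = 10923

10923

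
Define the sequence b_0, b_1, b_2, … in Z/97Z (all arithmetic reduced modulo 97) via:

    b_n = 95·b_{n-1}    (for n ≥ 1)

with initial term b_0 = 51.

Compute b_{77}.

b_1 = 95·51 = 92
b_2 = 95·92 = 10
b_3 = 95·10 = 77
b_4 = 95·77 = 40
b_5 = 95·40 = 17
b_6 = 95·17 = 63
b_7 = 95·63 = 68
b_8 = 95·68 = 58
b_9 = 95·58 = 78
b_10 = 95·78 = 38
b_11 = 95·38 = 21
b_12 = 95·21 = 55
b_13 = 95·55 = 84
b_14 = 95·84 = 26
b_15 = 95·26 = 45
b_16 = 95·45 = 7
b_17 = 95·7 = 83
b_18 = 95·83 = 28
b_19 = 95·28 = 41
b_20 = 95·41 = 15
b_21 = 95·15 = 67
b_22 = 95·67 = 60
b_23 = 95·60 = 74
b_24 = 95·74 = 46
b_25 = 95·46 = 5
b_26 = 95·5 = 87
b_27 = 95·87 = 20
b_28 = 95·20 = 57
b_29 = 95·57 = 80
b_30 = 95·80 = 34
b_31 = 95·34 = 29
b_32 = 95·29 = 39
b_33 = 95·39 = 19
b_34 = 95·19 = 59
b_35 = 95·59 = 76
b_36 = 95·76 = 42
b_37 = 95·42 = 13
b_38 = 95·13 = 71
b_39 = 95·71 = 52
b_40 = 95·52 = 90
b_41 = 95·90 = 14
b_42 = 95·14 = 69
b_43 = 95·69 = 56
b_44 = 95·56 = 82
b_45 = 95·82 = 30
b_46 = 95·30 = 37
b_47 = 95·37 = 23
b_48 = 95·23 = 51
b_49 = 95·51 = 92
b_50 = 95·92 = 10
b_51 = 95·10 = 77
b_52 = 95·77 = 40
b_53 = 95·40 = 17
b_54 = 95·17 = 63
b_55 = 95·63 = 68
b_56 = 95·68 = 58
b_57 = 95·58 = 78
b_58 = 95·78 = 38
b_59 = 95·38 = 21
b_60 = 95·21 = 55
b_61 = 95·55 = 84
b_62 = 95·84 = 26
b_63 = 95·26 = 45
b_64 = 95·45 = 7
b_65 = 95·7 = 83
b_66 = 95·83 = 28
b_67 = 95·28 = 41
b_68 = 95·41 = 15
b_69 = 95·15 = 67
b_70 = 95·67 = 60
b_71 = 95·60 = 74
b_72 = 95·74 = 46
b_73 = 95·46 = 5
b_74 = 95·5 = 87
b_75 = 95·87 = 20
b_76 = 95·20 = 57
b_77 = 95·57 = 80

80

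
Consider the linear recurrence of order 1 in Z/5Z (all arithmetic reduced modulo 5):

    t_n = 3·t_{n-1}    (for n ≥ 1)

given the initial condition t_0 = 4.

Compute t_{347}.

t_1 = 3·4 = 2
t_2 = 3·2 = 1
t_3 = 3·1 = 3
t_4 = 3·3 = 4
(t_4) = (4) = (t_0), so the sequence has period 4.
347 ≡ 3 (mod 4), hence t_347 = t_3 = 3.

3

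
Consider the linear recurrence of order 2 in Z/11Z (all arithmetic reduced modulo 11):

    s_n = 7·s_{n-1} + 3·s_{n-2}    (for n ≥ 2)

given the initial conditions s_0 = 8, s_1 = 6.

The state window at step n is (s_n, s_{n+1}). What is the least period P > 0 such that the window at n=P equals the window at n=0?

n=0: window = (8, 6)
n=1: window = (6, 0)
n=2: window = (0, 7)
n=3: window = (7, 5)
n=4: window = (5, 1)
n=5: window = (1, 0)
n=6: window = (0, 3)
n=7: window = (3, 10)
n=8: window = (10, 2)
n=9: window = (2, 0)
n=10: window = (0, 6)
n=11: window = (6, 9)
n=12: window = (9, 4)
n=13: window = (4, 0)
n=14: window = (0, 1)
n=15: window = (1, 7)
n=16: window = (7, 8)
n=17: window = (8, 0)
n=18: window = (0, 2)
n=19: window = (2, 3)
n=20: window = (3, 5)
n=21: window = (5, 0)
n=22: window = (0, 4)
n=23: window = (4, 6)
n=24: window = (6, 10)
n=25: window = (10, 0)
n=26: window = (0, 8)
n=27: window = (8, 1)
n=28: window = (1, 9)
n=29: window = (9, 0)
n=30: window = (0, 5)
n=31: window = (5, 2)
n=32: window = (2, 7)
n=33: window = (7, 0)
n=34: window = (0, 10)
n=35: window = (10, 4)
n=36: window = (4, 3)
n=37: window = (3, 0)
n=38: window = (0, 9)
n=39: window = (9, 8)
n=40: window = (8, 6)
window at n=40 equals window at n=0 → period = 40

40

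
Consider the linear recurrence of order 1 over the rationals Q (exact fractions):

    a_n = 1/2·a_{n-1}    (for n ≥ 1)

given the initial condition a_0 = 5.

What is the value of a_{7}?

a_1 = 1/2·5 = 5/2
a_2 = 1/2·5/2 = 5/4
a_3 = 1/2·5/4 = 5/8
a_4 = 1/2·5/8 = 5/16
a_5 = 1/2·5/16 = 5/32
a_6 = 1/2·5/32 = 5/64
a_7 = 1/2·5/64 = 5/128

5/128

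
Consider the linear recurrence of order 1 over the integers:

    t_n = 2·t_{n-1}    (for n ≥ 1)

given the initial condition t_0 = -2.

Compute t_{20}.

-2097152

t_1 = 2·-2 = -4
t_2 = 2·-4 = -8
t_3 = 2·-8 = -16
t_4 = 2·-16 = -32
t_5 = 2·-32 = -64
t_6 = 2·-64 = -128
t_7 = 2·-128 = -256
t_8 = 2·-256 = -512
t_9 = 2·-512 = -1024
t_10 = 2·-1024 = -2048
t_11 = 2·-2048 = -4096
t_12 = 2·-4096 = -8192
t_13 = 2·-8192 = -16384
t_14 = 2·-16384 = -32768
t_15 = 2·-32768 = -65536
t_16 = 2·-65536 = -131072
t_17 = 2·-131072 = -262144
t_18 = 2·-262144 = -524288
t_19 = 2·-524288 = -1048576
t_20 = 2·-1048576 = -2097152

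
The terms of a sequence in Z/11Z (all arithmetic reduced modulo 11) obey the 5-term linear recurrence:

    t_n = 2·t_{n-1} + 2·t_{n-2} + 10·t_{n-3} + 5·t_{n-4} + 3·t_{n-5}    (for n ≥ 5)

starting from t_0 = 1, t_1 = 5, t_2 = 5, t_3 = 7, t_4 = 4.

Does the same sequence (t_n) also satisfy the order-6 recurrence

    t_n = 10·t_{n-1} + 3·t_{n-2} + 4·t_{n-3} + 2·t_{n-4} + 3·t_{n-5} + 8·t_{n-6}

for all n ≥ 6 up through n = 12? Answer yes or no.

Terms t_0..t_12: 1, 5, 5, 7, 4, 1, 10, 2, 9, 7, 6, 2, 5
n=6: candidate gives 6, actual t_6 = 10 ✗

no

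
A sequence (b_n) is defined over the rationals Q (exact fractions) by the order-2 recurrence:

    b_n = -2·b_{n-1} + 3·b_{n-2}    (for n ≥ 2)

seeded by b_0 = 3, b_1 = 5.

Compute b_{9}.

9845

b_2 = -2·5 + 3·3 = -1
b_3 = -2·-1 + 3·5 = 17
b_4 = -2·17 + 3·-1 = -37
b_5 = -2·-37 + 3·17 = 125
b_6 = -2·125 + 3·-37 = -361
b_7 = -2·-361 + 3·125 = 1097
b_8 = -2·1097 + 3·-361 = -3277
b_9 = -2·-3277 + 3·1097 = 9845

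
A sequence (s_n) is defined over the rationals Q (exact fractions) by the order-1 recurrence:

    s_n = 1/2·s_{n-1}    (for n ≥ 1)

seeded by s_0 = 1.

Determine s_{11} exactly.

s_1 = 1/2·1 = 1/2
s_2 = 1/2·1/2 = 1/4
s_3 = 1/2·1/4 = 1/8
s_4 = 1/2·1/8 = 1/16
s_5 = 1/2·1/16 = 1/32
s_6 = 1/2·1/32 = 1/64
s_7 = 1/2·1/64 = 1/128
s_8 = 1/2·1/128 = 1/256
s_9 = 1/2·1/256 = 1/512
s_10 = 1/2·1/512 = 1/1024
s_11 = 1/2·1/1024 = 1/2048

1/2048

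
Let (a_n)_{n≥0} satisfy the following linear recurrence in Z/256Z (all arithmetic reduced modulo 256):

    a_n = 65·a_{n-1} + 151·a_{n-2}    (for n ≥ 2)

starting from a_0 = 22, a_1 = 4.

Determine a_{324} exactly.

214

a_2 = 65·4 + 151·22 = 254
a_3 = 65·254 + 151·4 = 218
a_4 = 65·218 + 151·254 = 44
a_5 = 65·44 + 151·218 = 194
a_6 = 65·194 + 151·44 = 54
a_7 = 65·54 + 151·194 = 36
a_8 = 65·36 + 151·54 = 254
a_9 = 65·254 + 151·36 = 186
a_10 = 65·186 + 151·254 = 12
a_11 = 65·12 + 151·186 = 194
a_12 = 65·194 + 151·12 = 86
a_13 = 65·86 + 151·194 = 68
a_14 = 65·68 + 151·86 = 254
a_15 = 65·254 + 151·68 = 154
a_16 = 65·154 + 151·254 = 236
a_17 = 65·236 + 151·154 = 194
a_18 = 65·194 + 151·236 = 118
a_19 = 65·118 + 151·194 = 100
a_20 = 65·100 + 151·118 = 254
a_21 = 65·254 + 151·100 = 122
a_22 = 65·122 + 151·254 = 204
a_23 = 65·204 + 151·122 = 194
a_24 = 65·194 + 151·204 = 150
a_25 = 65·150 + 151·194 = 132
a_26 = 65·132 + 151·150 = 254
a_27 = 65·254 + 151·132 = 90
a_28 = 65·90 + 151·254 = 172
a_29 = 65·172 + 151·90 = 194
a_30 = 65·194 + 151·172 = 182
a_31 = 65·182 + 151·194 = 164
a_32 = 65·164 + 151·182 = 254
a_33 = 65·254 + 151·164 = 58
a_34 = 65·58 + 151·254 = 140
a_35 = 65·140 + 151·58 = 194
a_36 = 65·194 + 151·140 = 214
a_37 = 65·214 + 151·194 = 196
a_38 = 65·196 + 151·214 = 254
a_39 = 65·254 + 151·196 = 26
a_40 = 65·26 + 151·254 = 108
a_41 = 65·108 + 151·26 = 194
a_42 = 65·194 + 151·108 = 246
a_43 = 65·246 + 151·194 = 228
a_44 = 65·228 + 151·246 = 254
a_45 = 65·254 + 151·228 = 250
a_46 = 65·250 + 151·254 = 76
a_47 = 65·76 + 151·250 = 194
a_48 = 65·194 + 151·76 = 22
a_49 = 65·22 + 151·194 = 4
(a_48, a_49) = (22, 4) = (a_0, a_1), so the sequence has period 48.
324 ≡ 36 (mod 48), hence a_324 = a_36 = 214.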